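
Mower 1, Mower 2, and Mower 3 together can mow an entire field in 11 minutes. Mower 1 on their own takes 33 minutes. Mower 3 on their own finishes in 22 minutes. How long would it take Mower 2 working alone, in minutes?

Combined rate is 1/11 per minute.
Known contribution: 1/33 + 1/22 = (2 + 3)/66 = 5/66 per minute.
So Mower 2's rate is 1/11 − 5/66 = 1/66, meaning 66 minutes alone.

66 minutes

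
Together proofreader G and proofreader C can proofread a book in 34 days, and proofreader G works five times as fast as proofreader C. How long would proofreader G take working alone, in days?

Let proofreader C's rate be r; then proofreader G's rate is 5r, so together (5 + 1)r = 6r = 1/34.
Thus r = 1/204 per day.
Proofreader C alone: 204 days; proofreader G alone: 204/5 days.

204/5 days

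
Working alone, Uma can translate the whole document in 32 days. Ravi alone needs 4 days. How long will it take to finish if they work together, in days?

With two workers the combined time is the product over the sum: 32·4/(32+4) = 128/36 = 32/9 days.

32/9 days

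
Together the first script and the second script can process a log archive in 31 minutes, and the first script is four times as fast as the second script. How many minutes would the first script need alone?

155/4 minutes

Let the second script's rate be r; then the first script's rate is 4r, so together (4 + 1)r = 5r = 1/31.
Thus r = 1/155 per minute.
The second script alone: 155 minutes; the first script alone: 155/4 minutes.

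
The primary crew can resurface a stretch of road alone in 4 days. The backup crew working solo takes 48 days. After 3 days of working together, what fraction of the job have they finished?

Combined rate: 1/4 + 1/48 = (12 + 1)/48 = 13/48 per day.
In 3 days they complete 3·13/48 = 13/16 of the job.

13/16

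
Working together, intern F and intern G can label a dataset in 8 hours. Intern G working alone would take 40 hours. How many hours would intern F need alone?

Combined rate is 1/8 per hour.
Known contribution: 1/40 per hour.
So intern F's rate is 1/8 − 1/40 = 1/10, meaning 10 hours alone.

10 hours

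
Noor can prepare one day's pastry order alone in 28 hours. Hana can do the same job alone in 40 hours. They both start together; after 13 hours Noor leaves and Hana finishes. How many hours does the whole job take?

150/7 hours

In the first 13 hours the combined rate is 17/280, so 221/280 of the job is done, leaving 59/280.
After Noor leaves the rate is 1/40 per hour; the remaining 59/280 takes 59/7 hours.
Total = 13 + 59/7 = 150/7 hours.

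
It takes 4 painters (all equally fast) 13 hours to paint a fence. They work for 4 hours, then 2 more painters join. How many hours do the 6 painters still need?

6 hours

One painter does 1/52 of the job per hour.
After 4 hours with 4 painters, 4/13 is done (9/13 left).
With 6 painters the rate is 6/52 = 3/26, so the rest takes 9/13 ÷ 3/26 = 6 hours.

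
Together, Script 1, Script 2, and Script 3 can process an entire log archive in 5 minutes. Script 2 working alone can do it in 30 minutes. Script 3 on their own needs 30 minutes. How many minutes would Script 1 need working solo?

15/2 minutes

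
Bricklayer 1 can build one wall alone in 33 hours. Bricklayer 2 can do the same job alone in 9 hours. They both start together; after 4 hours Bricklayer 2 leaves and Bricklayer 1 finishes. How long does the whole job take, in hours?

55/3 hours

In the first 4 hours the combined rate is 14/99, so 56/99 of the job is done, leaving 43/99.
After Bricklayer 2 leaves the rate is 1/33 per hour; the remaining 43/99 takes 43/3 hours.
Total = 4 + 43/3 = 55/3 hours.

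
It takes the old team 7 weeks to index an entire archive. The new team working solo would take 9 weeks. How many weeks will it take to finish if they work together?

Combined rate: 1/7 + 1/9 = (9 + 7)/63 = 16/63 per week.
Time = 1 ÷ (16/63) = 63/16 weeks.

63/16 weeks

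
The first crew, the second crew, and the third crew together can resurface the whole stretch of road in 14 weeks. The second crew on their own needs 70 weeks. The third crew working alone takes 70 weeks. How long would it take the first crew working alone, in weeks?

70/3 weeks

Combined rate is 1/14 per week.
Known contribution: 1/70 + 1/70 = (1 + 1)/70 = 2/70 = 1/35 per week.
So the first crew's rate is 1/14 − 1/35 = 3/70, meaning 70/3 weeks alone.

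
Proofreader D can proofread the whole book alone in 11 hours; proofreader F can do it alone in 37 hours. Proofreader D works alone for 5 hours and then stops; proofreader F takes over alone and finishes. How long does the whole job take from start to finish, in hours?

277/11 hours

In 5 hours proofreader D does 5/11 of the job, leaving 6/11.
Proofreader F works at 1/37 per hour, so finishing takes 6/11 ÷ 1/37 = 222/11 hours.
Total time = 5 + 222/11 = 277/11 hours.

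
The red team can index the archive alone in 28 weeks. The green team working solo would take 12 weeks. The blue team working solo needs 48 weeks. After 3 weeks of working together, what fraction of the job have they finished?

47/112

Combined rate: 1/28 + 1/12 + 1/48 = (12 + 28 + 7)/336 = 47/336 per week.
In 3 weeks they complete 3·47/336 = 47/112 of the job.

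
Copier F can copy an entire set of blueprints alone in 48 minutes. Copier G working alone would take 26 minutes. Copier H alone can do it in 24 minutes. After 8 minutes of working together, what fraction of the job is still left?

5/26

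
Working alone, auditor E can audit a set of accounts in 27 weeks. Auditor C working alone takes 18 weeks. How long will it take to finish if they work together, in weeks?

54/5 weeks

With two workers the combined time is the product over the sum: 27·18/(27+18) = 486/45 = 54/5 weeks.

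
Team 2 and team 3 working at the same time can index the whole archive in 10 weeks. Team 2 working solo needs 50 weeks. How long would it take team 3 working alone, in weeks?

Combined rate is 1/10 per week.
Known contribution: 1/50 per week.
So team 3's rate is 1/10 − 1/50 = 2/25, meaning 25/2 weeks alone.

25/2 weeks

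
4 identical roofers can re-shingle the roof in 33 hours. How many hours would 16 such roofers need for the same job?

33/4 hours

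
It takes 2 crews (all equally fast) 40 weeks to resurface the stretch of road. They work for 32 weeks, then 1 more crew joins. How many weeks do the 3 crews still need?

One crew does 1/80 of the job per week.
After 32 weeks with 2 crews, 4/5 is done (1/5 left).
With 3 crews the rate is 3/80, so the rest takes 1/5 ÷ 3/80 = 16/3 weeks.

16/3 weeks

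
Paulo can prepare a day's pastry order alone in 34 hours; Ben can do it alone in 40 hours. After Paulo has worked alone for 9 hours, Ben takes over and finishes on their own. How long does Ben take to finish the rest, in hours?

500/17 hours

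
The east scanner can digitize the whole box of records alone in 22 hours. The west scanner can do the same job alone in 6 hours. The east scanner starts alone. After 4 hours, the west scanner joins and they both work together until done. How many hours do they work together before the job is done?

27/7 hours

In the first 4 hours the east scanner alone does 4/22 = 2/11 of the job, leaving 9/11.
Once everyone is working, combined rate: 1/22 + 1/6 = (3 + 11)/66 = 14/66 = 7/33 per hour.
Remaining 9/11 at 7/33 per hour takes 27/7 hours.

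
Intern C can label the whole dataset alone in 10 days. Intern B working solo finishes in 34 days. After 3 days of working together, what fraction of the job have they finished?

33/85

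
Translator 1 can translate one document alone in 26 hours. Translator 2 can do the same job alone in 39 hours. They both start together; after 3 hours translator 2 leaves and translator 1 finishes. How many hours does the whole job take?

24 hours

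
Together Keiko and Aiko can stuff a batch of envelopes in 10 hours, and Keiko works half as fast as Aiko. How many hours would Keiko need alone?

Let Aiko's rate be r; then Keiko's rate is (1/2)r, so together (1/2 + 1)r = (3/2)r = 1/10.
Thus r = 1/15 per hour.
Aiko alone: 15 hours; Keiko alone: 30 hours.

30 hours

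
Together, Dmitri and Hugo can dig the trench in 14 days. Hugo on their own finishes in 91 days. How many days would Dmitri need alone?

182/11 days

Combined rate is 1/14 per day.
Known contribution: 1/91 per day.
So Dmitri's rate is 1/14 − 1/91 = 11/182, meaning 182/11 days alone.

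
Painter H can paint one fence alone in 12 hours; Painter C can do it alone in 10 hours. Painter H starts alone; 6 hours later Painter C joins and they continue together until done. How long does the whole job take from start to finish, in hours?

96/11 hours

In 6 hours Painter H does 6/12 = 1/2 of the job, leaving 1/2.
Painter H and Painter C together work at 11/60 per hour, so finishing takes 1/2 ÷ 11/60 = 30/11 hours.
Total time = 6 + 30/11 = 96/11 hours.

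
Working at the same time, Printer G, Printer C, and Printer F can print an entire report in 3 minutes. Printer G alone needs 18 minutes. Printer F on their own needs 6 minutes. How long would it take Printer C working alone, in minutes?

9 minutes

Combined rate is 1/3 per minute.
Known contribution: 1/18 + 1/6 = (1 + 3)/18 = 4/18 = 2/9 per minute.
So Printer C's rate is 1/3 − 2/9 = 1/9, meaning 9 minutes alone.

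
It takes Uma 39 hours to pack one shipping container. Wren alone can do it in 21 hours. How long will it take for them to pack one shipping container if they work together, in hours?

Combined rate: 1/39 + 1/21 = (7 + 13)/273 = 20/273 per hour.
Time = 1 ÷ (20/273) = 273/20 hours.

273/20 hours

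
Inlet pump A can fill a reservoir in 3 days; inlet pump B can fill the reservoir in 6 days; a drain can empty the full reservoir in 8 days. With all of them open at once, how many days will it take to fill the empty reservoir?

8/3 days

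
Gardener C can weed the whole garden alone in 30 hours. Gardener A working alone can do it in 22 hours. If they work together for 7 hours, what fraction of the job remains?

Combined rate: 1/30 + 1/22 = (11 + 15)/330 = 26/330 = 13/165 per hour.
In 7 hours they complete 7·13/165 = 91/165 of the job.
So 74/165 remains.

74/165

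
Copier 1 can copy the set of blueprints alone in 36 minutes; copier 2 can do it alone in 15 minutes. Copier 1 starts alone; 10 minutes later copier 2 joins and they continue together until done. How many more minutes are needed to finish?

In 10 minutes copier 1 does 10/36 = 5/18 of the job, leaving 13/18.
Copier 1 and copier 2 together work at 17/180 per minute, so finishing takes 13/18 ÷ 17/180 = 130/17 minutes.

130/17 minutes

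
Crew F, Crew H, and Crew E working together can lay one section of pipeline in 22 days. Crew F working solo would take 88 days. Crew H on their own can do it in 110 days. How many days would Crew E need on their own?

Combined rate is 1/22 per day.
Known contribution: 1/88 + 1/110 = (5 + 4)/440 = 9/440 per day.
So Crew E's rate is 1/22 − 9/440 = 1/40, meaning 40 days alone.

40 days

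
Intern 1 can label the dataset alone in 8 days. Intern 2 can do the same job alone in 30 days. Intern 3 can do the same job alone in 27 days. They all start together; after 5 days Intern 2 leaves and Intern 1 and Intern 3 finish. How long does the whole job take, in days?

In the first 5 days the combined rate is 211/1080, so 211/216 of the job is done, leaving 5/216.
After Intern 2 leaves the rate is 35/216 per day; the remaining 5/216 takes 1/7 days.
Total = 5 + 1/7 = 36/7 days.

36/7 days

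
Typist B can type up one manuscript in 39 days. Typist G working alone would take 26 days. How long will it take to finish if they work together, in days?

78/5 days

With two workers the combined time is the product over the sum: 39·26/(39+26) = 1014/65 = 78/5 days.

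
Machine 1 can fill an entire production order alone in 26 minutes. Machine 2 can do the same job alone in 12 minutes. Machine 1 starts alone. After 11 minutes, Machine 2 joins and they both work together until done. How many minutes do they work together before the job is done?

90/19 minutes

In the first 11 minutes Machine 1 alone does 11/26 of the job, leaving 15/26.
Once everyone is working, combined rate: 1/26 + 1/12 = (6 + 13)/156 = 19/156 per minute.
Remaining 15/26 at 19/156 per minute takes 90/19 minutes.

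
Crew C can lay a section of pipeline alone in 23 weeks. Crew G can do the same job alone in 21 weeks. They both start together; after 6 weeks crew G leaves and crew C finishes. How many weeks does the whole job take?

115/7 weeks

In the first 6 weeks the combined rate is 44/483, so 88/161 of the job is done, leaving 73/161.
After crew G leaves the rate is 1/23 per week; the remaining 73/161 takes 73/7 weeks.
Total = 6 + 73/7 = 115/7 weeks.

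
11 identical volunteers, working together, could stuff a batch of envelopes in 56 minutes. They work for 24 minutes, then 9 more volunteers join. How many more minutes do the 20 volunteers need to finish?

One volunteer does 1/616 of the job per minute.
After 24 minutes with 11 volunteers, 3/7 is done (4/7 left).
With 20 volunteers the rate is 20/616 = 5/154, so the rest takes 4/7 ÷ 5/154 = 88/5 minutes.

88/5 minutes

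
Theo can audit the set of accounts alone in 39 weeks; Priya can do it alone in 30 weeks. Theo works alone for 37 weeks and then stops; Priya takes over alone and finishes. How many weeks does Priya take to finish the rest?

20/13 weeks

In 37 weeks Theo does 37/39 of the job, leaving 2/39.
Priya works at 1/30 per week, so finishing takes 2/39 ÷ 1/30 = 20/13 weeks.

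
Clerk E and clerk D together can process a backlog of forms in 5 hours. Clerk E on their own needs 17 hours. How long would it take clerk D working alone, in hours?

85/12 hours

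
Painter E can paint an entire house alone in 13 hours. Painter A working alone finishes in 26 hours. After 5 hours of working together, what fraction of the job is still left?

11/26

Combined rate: 1/13 + 1/26 = (2 + 1)/26 = 3/26 per hour.
In 5 hours they complete 5·3/26 = 15/26 of the job.
So 11/26 remains.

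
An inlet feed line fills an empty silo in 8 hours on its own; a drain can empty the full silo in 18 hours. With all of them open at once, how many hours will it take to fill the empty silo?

72/5 hours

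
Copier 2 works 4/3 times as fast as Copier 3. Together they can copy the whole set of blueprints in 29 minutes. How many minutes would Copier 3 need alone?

203/3 minutes

Let Copier 3's rate be r; then Copier 2's rate is (4/3)r, so together (4/3 + 1)r = (7/3)r = 1/29.
Thus r = 3/203 per minute.
Copier 3 alone: 203/3 minutes; Copier 2 alone: 203/4 minutes.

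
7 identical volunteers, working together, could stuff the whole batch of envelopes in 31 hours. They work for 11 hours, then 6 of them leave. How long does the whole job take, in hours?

151 hours

One volunteer does 1/217 of the job per hour.
After 11 hours with 7 volunteers, 11/31 is done (20/31 left).
With 1 volunteer the rate is 1/217, so the rest takes 20/31 ÷ 1/217 = 140 hours.
Total = 11 + 140 = 151 hours.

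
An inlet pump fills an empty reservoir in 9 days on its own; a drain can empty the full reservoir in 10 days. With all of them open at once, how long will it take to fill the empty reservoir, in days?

90 days

Net rate = 1/9 − 1/10 = (10 − 9)/90 = 1/90 per day.
Filling time = 1 ÷ (1/90) = 90 days.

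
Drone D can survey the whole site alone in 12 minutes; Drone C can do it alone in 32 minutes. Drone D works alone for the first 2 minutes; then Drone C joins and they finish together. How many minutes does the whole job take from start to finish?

In 2 minutes Drone D does 2/12 = 1/6 of the job, leaving 5/6.
Drone D and Drone C together work at 11/96 per minute, so finishing takes 5/6 ÷ 11/96 = 80/11 minutes.
Total time = 2 + 80/11 = 102/11 minutes.

102/11 minutes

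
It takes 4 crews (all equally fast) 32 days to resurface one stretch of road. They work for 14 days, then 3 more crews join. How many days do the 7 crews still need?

72/7 days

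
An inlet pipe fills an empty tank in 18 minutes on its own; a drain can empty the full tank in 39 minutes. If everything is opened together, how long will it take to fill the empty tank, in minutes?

Net rate = 1/18 − 1/39 = (13 − 6)/234 = 7/234 per minute.
Filling time = 1 ÷ (7/234) = 234/7 minutes.

234/7 minutes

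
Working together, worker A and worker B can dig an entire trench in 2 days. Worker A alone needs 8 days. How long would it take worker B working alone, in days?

Combined rate is 1/2 per day.
Known contribution: 1/8 per day.
So worker B's rate is 1/2 − 1/8 = 3/8, meaning 8/3 days alone.

8/3 days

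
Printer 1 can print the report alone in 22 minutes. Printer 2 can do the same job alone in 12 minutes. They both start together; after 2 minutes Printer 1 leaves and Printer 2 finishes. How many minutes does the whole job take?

120/11 minutes

In the first 2 minutes the combined rate is 17/132, so 17/66 of the job is done, leaving 49/66.
After Printer 1 leaves the rate is 1/12 per minute; the remaining 49/66 takes 98/11 minutes.
Total = 2 + 98/11 = 120/11 minutes.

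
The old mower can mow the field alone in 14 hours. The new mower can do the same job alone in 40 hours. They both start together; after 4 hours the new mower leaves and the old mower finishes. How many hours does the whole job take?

63/5 hours

In the first 4 hours the combined rate is 27/280, so 27/70 of the job is done, leaving 43/70.
After the new mower leaves the rate is 1/14 per hour; the remaining 43/70 takes 43/5 hours.
Total = 4 + 43/5 = 63/5 hours.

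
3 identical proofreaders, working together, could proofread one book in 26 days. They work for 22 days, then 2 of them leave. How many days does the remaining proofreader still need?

One proofreader does 1/78 of the job per day.
After 22 days with 3 proofreaders, 11/13 is done (2/13 left).
With 1 proofreader the rate is 1/78, so the rest takes 2/13 ÷ 1/78 = 12 days.

12 days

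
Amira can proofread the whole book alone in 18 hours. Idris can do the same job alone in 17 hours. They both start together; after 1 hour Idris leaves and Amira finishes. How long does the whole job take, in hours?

In the first 1 hour the combined rate is 35/306, so 35/306 of the job is done, leaving 271/306.
After Idris leaves the rate is 1/18 per hour; the remaining 271/306 takes 271/17 hours.
Total = 1 + 271/17 = 288/17 hours.

288/17 hours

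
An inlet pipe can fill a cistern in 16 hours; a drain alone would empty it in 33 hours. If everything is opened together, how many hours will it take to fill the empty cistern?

528/17 hours

Net rate = 1/16 − 1/33 = (33 − 16)/528 = 17/528 per hour.
Filling time = 1 ÷ (17/528) = 528/17 hours.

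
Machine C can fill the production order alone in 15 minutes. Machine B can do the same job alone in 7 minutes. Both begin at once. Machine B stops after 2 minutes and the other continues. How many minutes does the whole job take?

In the first 2 minutes the combined rate is 22/105, so 44/105 of the job is done, leaving 61/105.
After Machine B leaves the rate is 1/15 per minute; the remaining 61/105 takes 61/7 minutes.
Total = 2 + 61/7 = 75/7 minutes.

75/7 minutes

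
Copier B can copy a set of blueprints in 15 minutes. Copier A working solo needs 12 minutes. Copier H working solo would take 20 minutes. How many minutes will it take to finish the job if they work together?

5 minutes

Combined rate: 1/15 + 1/12 + 1/20 = (4 + 5 + 3)/60 = 12/60 = 1/5 per minute.
Time = 1 ÷ (1/5) = 5 minutes.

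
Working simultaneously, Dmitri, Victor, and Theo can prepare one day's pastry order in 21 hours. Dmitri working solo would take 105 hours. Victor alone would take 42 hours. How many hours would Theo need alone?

70 hours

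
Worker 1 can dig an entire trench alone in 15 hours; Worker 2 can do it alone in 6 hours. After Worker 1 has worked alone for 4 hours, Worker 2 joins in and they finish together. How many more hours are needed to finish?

22/7 hours

In 4 hours Worker 1 does 4/15 of the job, leaving 11/15.
Worker 1 and Worker 2 together work at 7/30 per hour, so finishing takes 11/15 ÷ 7/30 = 22/7 hours.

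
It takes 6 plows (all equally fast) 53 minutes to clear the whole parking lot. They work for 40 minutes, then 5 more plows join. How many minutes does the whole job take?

One plow does 1/318 of the job per minute.
After 40 minutes with 6 plows, 40/53 is done (13/53 left).
With 11 plows the rate is 11/318, so the rest takes 13/53 ÷ 11/318 = 78/11 minutes.
Total = 40 + 78/11 = 518/11 minutes.

518/11 minutes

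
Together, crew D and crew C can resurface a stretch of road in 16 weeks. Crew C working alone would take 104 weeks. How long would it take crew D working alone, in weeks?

208/11 weeks

Combined rate is 1/16 per week.
Known contribution: 1/104 per week.
So crew D's rate is 1/16 − 1/104 = 11/208, meaning 208/11 weeks alone.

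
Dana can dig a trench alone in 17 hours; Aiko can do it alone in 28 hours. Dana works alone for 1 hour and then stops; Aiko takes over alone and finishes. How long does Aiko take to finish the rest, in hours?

448/17 hours

In 1 hour Dana does 1/17 of the job, leaving 16/17.
Aiko works at 1/28 per hour, so finishing takes 16/17 ÷ 1/28 = 448/17 hours.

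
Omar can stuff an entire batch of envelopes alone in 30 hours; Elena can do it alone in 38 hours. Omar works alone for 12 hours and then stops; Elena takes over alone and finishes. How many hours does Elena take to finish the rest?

114/5 hours

In 12 hours Omar does 12/30 = 2/5 of the job, leaving 3/5.
Elena works at 1/38 per hour, so finishing takes 3/5 ÷ 1/38 = 114/5 hours.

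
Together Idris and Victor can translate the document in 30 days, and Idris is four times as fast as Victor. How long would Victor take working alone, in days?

Let Victor's rate be r; then Idris's rate is 4r, so together (4 + 1)r = 5r = 1/30.
Thus r = 1/150 per day.
Victor alone: 150 days; Idris alone: 75/2 days.

150 days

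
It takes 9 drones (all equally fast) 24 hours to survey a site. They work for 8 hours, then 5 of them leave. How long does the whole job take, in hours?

One drone does 1/216 of the job per hour.
After 8 hours with 9 drones, 1/3 is done (2/3 left).
With 4 drones the rate is 4/216 = 1/54, so the rest takes 2/3 ÷ 1/54 = 36 hours.
Total = 8 + 36 = 44 hours.

44 hours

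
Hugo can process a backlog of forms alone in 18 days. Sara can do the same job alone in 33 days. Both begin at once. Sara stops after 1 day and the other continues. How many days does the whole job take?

192/11 days

In the first 1 day the combined rate is 17/198, so 17/198 of the job is done, leaving 181/198.
After Sara leaves the rate is 1/18 per day; the remaining 181/198 takes 181/11 days.
Total = 1 + 181/11 = 192/11 days.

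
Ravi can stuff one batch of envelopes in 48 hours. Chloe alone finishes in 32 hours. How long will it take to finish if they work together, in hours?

With two workers the combined time is the product over the sum: 48·32/(48+32) = 1536/80 = 96/5 hours.

96/5 hours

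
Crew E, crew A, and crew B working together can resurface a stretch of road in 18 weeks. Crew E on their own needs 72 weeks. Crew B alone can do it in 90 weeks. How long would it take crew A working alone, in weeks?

360/11 weeks

Combined rate is 1/18 per week.
Known contribution: 1/72 + 1/90 = (5 + 4)/360 = 9/360 = 1/40 per week.
So crew A's rate is 1/18 − 1/40 = 11/360, meaning 360/11 weeks alone.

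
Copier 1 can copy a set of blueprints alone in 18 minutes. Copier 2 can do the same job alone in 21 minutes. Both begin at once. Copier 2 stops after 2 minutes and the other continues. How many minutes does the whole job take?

114/7 minutes

In the first 2 minutes the combined rate is 13/126, so 13/63 of the job is done, leaving 50/63.
After copier 2 leaves the rate is 1/18 per minute; the remaining 50/63 takes 100/7 minutes.
Total = 2 + 100/7 = 114/7 minutes.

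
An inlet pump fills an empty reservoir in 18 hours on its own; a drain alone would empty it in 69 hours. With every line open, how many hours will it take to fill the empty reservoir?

Net rate = 1/18 − 1/69 = (23 − 6)/414 = 17/414 per hour.
Filling time = 1 ÷ (17/414) = 414/17 hours.

414/17 hours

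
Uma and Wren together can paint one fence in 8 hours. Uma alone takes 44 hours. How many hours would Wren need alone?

88/9 hours

Combined rate is 1/8 per hour.
Known contribution: 1/44 per hour.
So Wren's rate is 1/8 − 1/44 = 9/88, meaning 88/9 hours alone.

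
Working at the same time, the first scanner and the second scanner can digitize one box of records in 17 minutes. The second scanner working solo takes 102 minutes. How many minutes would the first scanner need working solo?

Combined rate is 1/17 per minute.
Known contribution: 1/102 per minute.
So the first scanner's rate is 1/17 − 1/102 = 5/102, meaning 102/5 minutes alone.

102/5 minutes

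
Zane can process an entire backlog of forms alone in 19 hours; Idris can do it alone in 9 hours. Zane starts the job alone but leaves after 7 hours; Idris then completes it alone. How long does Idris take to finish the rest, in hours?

108/19 hours

In 7 hours Zane does 7/19 of the job, leaving 12/19.
Idris works at 1/9 per hour, so finishing takes 12/19 ÷ 1/9 = 108/19 hours.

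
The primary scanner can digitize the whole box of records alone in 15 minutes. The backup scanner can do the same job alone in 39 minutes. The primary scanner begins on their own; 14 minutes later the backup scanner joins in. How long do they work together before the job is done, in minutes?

13/18 minutes

In the first 14 minutes the primary scanner alone does 14/15 of the job, leaving 1/15.
Once everyone is working, combined rate: 1/15 + 1/39 = (13 + 5)/195 = 18/195 = 6/65 per minute.
Remaining 1/15 at 6/65 per minute takes 13/18 minutes.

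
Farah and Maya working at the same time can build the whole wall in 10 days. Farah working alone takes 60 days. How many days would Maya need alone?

12 days

Combined rate is 1/10 per day.
Known contribution: 1/60 per day.
So Maya's rate is 1/10 − 1/60 = 1/12, meaning 12 days alone.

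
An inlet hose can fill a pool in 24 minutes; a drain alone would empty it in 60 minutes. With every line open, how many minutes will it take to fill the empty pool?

Net rate = 1/24 − 1/60 = (5 − 2)/120 = 3/120 = 1/40 per minute.
Filling time = 1 ÷ (1/40) = 40 minutes.

40 minutes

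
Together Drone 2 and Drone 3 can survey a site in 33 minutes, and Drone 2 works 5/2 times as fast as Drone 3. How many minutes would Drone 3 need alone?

Let Drone 3's rate be r; then Drone 2's rate is (5/2)r, so together (5/2 + 1)r = (7/2)r = 1/33.
Thus r = 2/231 per minute.
Drone 3 alone: 231/2 minutes; Drone 2 alone: 231/5 minutes.

231/2 minutes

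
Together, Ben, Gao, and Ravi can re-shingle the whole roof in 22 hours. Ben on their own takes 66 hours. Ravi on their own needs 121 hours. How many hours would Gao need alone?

Combined rate is 1/22 per hour.
Known contribution: 1/66 + 1/121 = (11 + 6)/726 = 17/726 per hour.
So Gao's rate is 1/22 − 17/726 = 8/363, meaning 363/8 hours alone.

363/8 hours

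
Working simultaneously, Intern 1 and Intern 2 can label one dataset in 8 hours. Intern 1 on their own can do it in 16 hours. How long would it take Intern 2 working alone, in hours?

Combined rate is 1/8 per hour.
Known contribution: 1/16 per hour.
So Intern 2's rate is 1/8 − 1/16 = 1/16, meaning 16 hours alone.

16 hours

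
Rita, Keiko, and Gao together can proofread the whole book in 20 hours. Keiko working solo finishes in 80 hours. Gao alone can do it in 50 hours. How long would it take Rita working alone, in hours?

Combined rate is 1/20 per hour.
Known contribution: 1/80 + 1/50 = (5 + 8)/400 = 13/400 per hour.
So Rita's rate is 1/20 − 13/400 = 7/400, meaning 400/7 hours alone.

400/7 hours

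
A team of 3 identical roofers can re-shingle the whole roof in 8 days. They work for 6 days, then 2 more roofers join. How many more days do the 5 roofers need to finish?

One roofer does 1/24 of the job per day.
After 6 days with 3 roofers, 3/4 is done (1/4 left).
With 5 roofers the rate is 5/24, so the rest takes 1/4 ÷ 5/24 = 6/5 days.

6/5 days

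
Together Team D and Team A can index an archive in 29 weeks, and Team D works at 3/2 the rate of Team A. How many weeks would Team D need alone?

Let Team A's rate be r; then Team D's rate is (3/2)r, so together (3/2 + 1)r = (5/2)r = 1/29.
Thus r = 2/145 per week.
Team A alone: 145/2 weeks; Team D alone: 145/3 weeks.

145/3 weeks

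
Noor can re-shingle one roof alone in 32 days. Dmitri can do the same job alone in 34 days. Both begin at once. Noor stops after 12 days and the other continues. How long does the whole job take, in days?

85/4 days

In the first 12 days the combined rate is 33/544, so 99/136 of the job is done, leaving 37/136.
After Noor leaves the rate is 1/34 per day; the remaining 37/136 takes 37/4 days.
Total = 12 + 37/4 = 85/4 days.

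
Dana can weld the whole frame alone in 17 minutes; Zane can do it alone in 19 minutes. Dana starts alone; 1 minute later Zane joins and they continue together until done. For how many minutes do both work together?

In 1 minute Dana does 1/17 of the job, leaving 16/17.
Dana and Zane together work at 36/323 per minute, so finishing takes 16/17 ÷ 36/323 = 76/9 minutes.

76/9 minutes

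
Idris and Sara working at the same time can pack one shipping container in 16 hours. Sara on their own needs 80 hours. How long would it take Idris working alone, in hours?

20 hours

Combined rate is 1/16 per hour.
Known contribution: 1/80 per hour.
So Idris's rate is 1/16 − 1/80 = 1/20, meaning 20 hours alone.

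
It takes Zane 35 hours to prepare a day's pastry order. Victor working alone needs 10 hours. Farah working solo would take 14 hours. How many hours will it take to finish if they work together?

Combined rate: 1/35 + 1/10 + 1/14 = (2 + 7 + 5)/70 = 14/70 = 1/5 per hour.
Time = 1 ÷ (1/5) = 5 hours.

5 hours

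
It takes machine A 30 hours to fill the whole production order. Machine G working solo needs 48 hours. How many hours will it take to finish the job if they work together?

240/13 hours

With two workers the combined time is the product over the sum: 30·48/(30+48) = 1440/78 = 240/13 hours.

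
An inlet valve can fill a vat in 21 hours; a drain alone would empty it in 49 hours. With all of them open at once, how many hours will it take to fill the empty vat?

Net rate = 1/21 − 1/49 = (7 − 3)/147 = 4/147 per hour.
Filling time = 1 ÷ (4/147) = 147/4 hours.

147/4 hours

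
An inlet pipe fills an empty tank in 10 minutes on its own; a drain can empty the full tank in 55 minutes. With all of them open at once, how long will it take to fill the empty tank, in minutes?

Net rate = 1/10 − 1/55 = (11 − 2)/110 = 9/110 per minute.
Filling time = 1 ÷ (9/110) = 110/9 minutes.

110/9 minutes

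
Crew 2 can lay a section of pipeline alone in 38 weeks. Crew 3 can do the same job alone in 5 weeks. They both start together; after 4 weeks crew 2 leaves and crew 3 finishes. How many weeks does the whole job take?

85/19 weeks

In the first 4 weeks the combined rate is 43/190, so 86/95 of the job is done, leaving 9/95.
After crew 2 leaves the rate is 1/5 per week; the remaining 9/95 takes 9/19 weeks.
Total = 4 + 9/19 = 85/19 weeks.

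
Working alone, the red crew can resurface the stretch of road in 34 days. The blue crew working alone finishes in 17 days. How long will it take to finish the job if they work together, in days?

With two workers the combined time is the product over the sum: 34·17/(34+17) = 578/51 = 34/3 days.

34/3 days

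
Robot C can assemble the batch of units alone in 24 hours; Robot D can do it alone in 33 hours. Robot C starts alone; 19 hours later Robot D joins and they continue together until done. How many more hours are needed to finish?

55/19 hours

In 19 hours Robot C does 19/24 of the job, leaving 5/24.
Robot C and Robot D together work at 19/264 per hour, so finishing takes 5/24 ÷ 19/264 = 55/19 hours.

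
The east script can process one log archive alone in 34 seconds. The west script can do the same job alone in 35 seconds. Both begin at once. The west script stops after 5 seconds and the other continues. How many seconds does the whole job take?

In the first 5 seconds the combined rate is 69/1190, so 69/238 of the job is done, leaving 169/238.
After the west script leaves the rate is 1/34 per second; the remaining 169/238 takes 169/7 seconds.
Total = 5 + 169/7 = 204/7 seconds.

204/7 seconds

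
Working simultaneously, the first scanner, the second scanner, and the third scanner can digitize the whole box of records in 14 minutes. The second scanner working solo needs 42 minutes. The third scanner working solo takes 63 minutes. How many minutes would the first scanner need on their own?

Combined rate is 1/14 per minute.
Known contribution: 1/42 + 1/63 = (3 + 2)/126 = 5/126 per minute.
So the first scanner's rate is 1/14 − 5/126 = 2/63, meaning 63/2 minutes alone.

63/2 minutes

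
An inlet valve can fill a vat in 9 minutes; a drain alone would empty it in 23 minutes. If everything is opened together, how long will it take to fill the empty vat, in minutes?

207/14 minutes

Net rate = 1/9 − 1/23 = (23 − 9)/207 = 14/207 per minute.
Filling time = 1 ÷ (14/207) = 207/14 minutes.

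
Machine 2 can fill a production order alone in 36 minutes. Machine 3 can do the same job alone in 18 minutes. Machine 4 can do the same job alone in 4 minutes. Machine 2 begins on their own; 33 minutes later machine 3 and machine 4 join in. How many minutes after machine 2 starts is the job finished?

133/4 minutes

In the first 33 minutes machine 2 alone does 33/36 = 11/12 of the job, leaving 1/12.
Once everyone is working, combined rate: 1/36 + 1/18 + 1/4 = (1 + 2 + 9)/36 = 12/36 = 1/3 per minute.
Remaining 1/12 at 1/3 per minute takes 1/4 minutes.
Total from the start = 33 + 1/4 = 133/4 minutes.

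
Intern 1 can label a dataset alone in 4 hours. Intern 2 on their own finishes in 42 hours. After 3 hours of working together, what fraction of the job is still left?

5/28

Combined rate: 1/4 + 1/42 = (21 + 2)/84 = 23/84 per hour.
In 3 hours they complete 3·23/84 = 23/28 of the job.
So 5/28 remains.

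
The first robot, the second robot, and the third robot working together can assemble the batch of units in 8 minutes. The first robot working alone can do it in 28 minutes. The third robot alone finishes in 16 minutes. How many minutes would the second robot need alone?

112/3 minutes

Combined rate is 1/8 per minute.
Known contribution: 1/28 + 1/16 = (4 + 7)/112 = 11/112 per minute.
So the second robot's rate is 1/8 − 11/112 = 3/112, meaning 112/3 minutes alone.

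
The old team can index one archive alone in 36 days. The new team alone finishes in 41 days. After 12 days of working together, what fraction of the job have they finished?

Combined rate: 1/36 + 1/41 = (41 + 36)/1476 = 77/1476 per day.
In 12 days they complete 12·77/1476 = 77/123 of the job.

77/123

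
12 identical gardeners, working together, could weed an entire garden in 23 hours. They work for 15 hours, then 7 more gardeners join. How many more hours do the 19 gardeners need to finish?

96/19 hours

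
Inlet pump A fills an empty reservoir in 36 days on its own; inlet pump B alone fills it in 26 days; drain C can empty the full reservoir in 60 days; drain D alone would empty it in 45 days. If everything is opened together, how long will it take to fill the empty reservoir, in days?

Net rate = 1/36 + 1/26 − 1/60 − 1/45 = (65 + 90 − 39 − 52)/2340 = 64/2340 = 16/585 per day.
Filling time = 1 ÷ (16/585) = 585/16 days.

585/16 days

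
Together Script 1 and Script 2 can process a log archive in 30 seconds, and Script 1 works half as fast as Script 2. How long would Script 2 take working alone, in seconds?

45 seconds

Let Script 2's rate be r; then Script 1's rate is (1/2)r, so together (1/2 + 1)r = (3/2)r = 1/30.
Thus r = 1/45 per second.
Script 2 alone: 45 seconds; Script 1 alone: 90 seconds.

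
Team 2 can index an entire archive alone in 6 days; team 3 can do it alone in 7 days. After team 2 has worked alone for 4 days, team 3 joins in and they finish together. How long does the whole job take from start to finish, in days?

66/13 days

In 4 days team 2 does 4/6 = 2/3 of the job, leaving 1/3.
Team 2 and team 3 together work at 13/42 per day, so finishing takes 1/3 ÷ 13/42 = 14/13 days.
Total time = 4 + 14/13 = 66/13 days.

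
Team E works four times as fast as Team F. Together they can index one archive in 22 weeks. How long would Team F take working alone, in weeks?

110 weeks

Let Team F's rate be r; then Team E's rate is 4r, so together (4 + 1)r = 5r = 1/22.
Thus r = 1/110 per week.
Team F alone: 110 weeks; Team E alone: 55/2 weeks.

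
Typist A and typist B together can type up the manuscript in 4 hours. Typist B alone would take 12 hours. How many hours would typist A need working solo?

6 hours

Combined rate is 1/4 per hour.
Known contribution: 1/12 per hour.
So typist A's rate is 1/4 − 1/12 = 1/6, meaning 6 hours alone.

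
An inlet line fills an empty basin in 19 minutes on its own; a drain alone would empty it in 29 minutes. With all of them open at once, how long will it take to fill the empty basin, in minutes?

551/10 minutes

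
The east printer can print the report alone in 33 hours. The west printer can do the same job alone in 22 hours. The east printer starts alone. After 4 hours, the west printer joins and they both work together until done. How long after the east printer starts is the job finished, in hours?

In the first 4 hours the east printer alone does 4/33 of the job, leaving 29/33.
Once everyone is working, combined rate: 1/33 + 1/22 = (2 + 3)/66 = 5/66 per hour.
Remaining 29/33 at 5/66 per hour takes 58/5 hours.
Total from the start = 4 + 58/5 = 78/5 hours.

78/5 hours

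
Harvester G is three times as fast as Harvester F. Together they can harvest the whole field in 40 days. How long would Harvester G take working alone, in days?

Let Harvester F's rate be r; then Harvester G's rate is 3r, so together (3 + 1)r = 4r = 1/40.
Thus r = 1/160 per day.
Harvester F alone: 160 days; Harvester G alone: 160/3 days.

160/3 days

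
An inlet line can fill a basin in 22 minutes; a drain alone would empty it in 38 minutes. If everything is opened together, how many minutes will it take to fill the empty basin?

209/4 minutes

Net rate = 1/22 − 1/38 = (19 − 11)/418 = 8/418 = 4/209 per minute.
Filling time = 1 ÷ (4/209) = 209/4 minutes.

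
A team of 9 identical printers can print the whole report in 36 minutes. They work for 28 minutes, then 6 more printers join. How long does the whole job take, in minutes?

One printer does 1/324 of the job per minute.
After 28 minutes with 9 printers, 7/9 is done (2/9 left).
With 15 printers the rate is 15/324 = 5/108, so the rest takes 2/9 ÷ 5/108 = 24/5 minutes.
Total = 28 + 24/5 = 164/5 minutes.

164/5 minutes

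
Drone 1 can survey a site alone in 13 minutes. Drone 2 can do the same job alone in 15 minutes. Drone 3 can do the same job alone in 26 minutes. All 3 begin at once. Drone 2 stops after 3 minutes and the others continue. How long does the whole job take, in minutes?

104/15 minutes

In the first 3 minutes the combined rate is 71/390, so 71/130 of the job is done, leaving 59/130.
After drone 2 leaves the rate is 3/26 per minute; the remaining 59/130 takes 59/15 minutes.
Total = 3 + 59/15 = 104/15 minutes.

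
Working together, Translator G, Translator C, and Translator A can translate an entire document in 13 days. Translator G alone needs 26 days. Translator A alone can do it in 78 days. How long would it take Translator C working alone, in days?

39 days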